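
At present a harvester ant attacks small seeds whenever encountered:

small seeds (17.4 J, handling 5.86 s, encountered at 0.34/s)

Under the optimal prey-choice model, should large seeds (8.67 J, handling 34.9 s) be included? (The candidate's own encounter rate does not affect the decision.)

Current rate: (0.34×17.4)/(1 + 0.34×5.86) = 1.977 J/s.
Profitability of large seeds: 8.67/34.9 = 0.2484 J/s.
Since 0.2484 < R, time spent handling large seeds is better spent searching.

No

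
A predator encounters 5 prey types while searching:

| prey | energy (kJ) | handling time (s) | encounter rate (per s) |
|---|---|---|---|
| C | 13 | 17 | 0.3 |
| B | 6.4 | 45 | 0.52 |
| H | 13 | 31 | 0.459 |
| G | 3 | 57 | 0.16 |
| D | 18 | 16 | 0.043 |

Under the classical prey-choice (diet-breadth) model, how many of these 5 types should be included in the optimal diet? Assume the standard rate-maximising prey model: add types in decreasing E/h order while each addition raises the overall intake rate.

Profitabilities (E/h, kJ/s): D 1.12, C 0.765, H 0.419, B 0.142, G 0.0526. Add prey in this order while the next type's profitability exceeds the intake rate on those already taken.
Rate on top 1: 0.4585. C: 0.765 > 0.4585 → include.
Rate on top 2: 0.6886. H: 0.419 < 0.6886 → exclude; stop.
Optimal diet: D, C — 2 of 5 types.

2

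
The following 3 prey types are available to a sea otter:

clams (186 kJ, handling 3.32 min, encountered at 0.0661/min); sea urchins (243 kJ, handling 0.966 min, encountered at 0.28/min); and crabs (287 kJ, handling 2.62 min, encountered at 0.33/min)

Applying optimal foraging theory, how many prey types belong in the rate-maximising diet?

2

Profitabilities (E/h, kJ/min): sea urchins 252, crabs 110, clams 56. Add prey in this order while the next type's profitability exceeds the intake rate on those already taken.
Rate on top 1: 53.55. crabs: 110 > 53.55 → include.
Rate on top 2: 76.23. clams: 56 < 76.23 → exclude; stop.
Optimal diet: sea urchins, crabs — 2 of 3 types.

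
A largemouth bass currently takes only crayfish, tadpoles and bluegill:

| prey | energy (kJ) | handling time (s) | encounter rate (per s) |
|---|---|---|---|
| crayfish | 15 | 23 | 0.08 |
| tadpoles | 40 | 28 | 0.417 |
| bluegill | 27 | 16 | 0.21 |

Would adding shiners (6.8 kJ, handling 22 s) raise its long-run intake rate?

No

Current rate: (0.08×15 + 0.417×40 + 0.21×27)/(1 + 0.08×23 + 0.417×28 + 0.21×16) = 1.317 kJ/s.
Profitability of shiners: 6.8/22 = 0.3091 kJ/s.
0.3091 < 1.317, so adding shiners would lower the average — exclude it.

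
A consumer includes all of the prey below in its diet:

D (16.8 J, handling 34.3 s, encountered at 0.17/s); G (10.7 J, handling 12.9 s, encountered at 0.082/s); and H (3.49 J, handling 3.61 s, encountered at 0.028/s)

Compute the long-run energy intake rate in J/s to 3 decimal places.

0.479 J/s

Energy encountered per unit search time: 0.17×16.8 + 0.082×10.7 + 0.028×3.49 = 3.831 J/s.
Handling time per unit search time: 0.17×34.3 + 0.082×12.9 + 0.028×3.61 = 6.99.
Rate = 3.831/(1 + 6.99) = 0.4795 J/s.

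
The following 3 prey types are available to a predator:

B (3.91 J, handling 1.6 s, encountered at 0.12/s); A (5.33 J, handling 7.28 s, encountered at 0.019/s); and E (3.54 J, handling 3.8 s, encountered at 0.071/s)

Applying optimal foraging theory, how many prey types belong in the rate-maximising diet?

3

E/h in descending order: B 2.44, E 0.932, A 0.732 J/s. The optimal diet is the largest prefix of this list for which every included type satisfies E_i/h_i > R on the types above it.
Rate on top 1: 0.3936. E: 0.932 > 0.3936 → include.
Rate on top 2: 0.4929. A: 0.732 > 0.4929 → include.
Optimal diet: B, E, A — 3 of 3 types.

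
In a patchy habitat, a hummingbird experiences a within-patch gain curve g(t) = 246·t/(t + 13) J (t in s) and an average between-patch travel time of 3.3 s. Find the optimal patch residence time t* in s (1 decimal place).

6.5 s

By the marginal value theorem, leave when the instantaneous gain rate g'(t) equals the habitat-wide average g(t)/(T + t).
g'(t) = 246·13/(t + 13)². Setting 246·13/(t+13)² = 246t/[(t+13)(3.3+t)] gives 13(3.3+t) = t(t+13), so t² = 13×3.3 = 42.9.
t* = √42.9 = 6.55 s.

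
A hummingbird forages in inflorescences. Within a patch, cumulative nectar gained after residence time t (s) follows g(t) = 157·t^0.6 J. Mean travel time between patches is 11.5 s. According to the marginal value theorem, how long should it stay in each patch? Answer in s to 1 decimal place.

Maximise g(t)/(T+t): set derivative to zero → g'(t)(T+t) = g(t).
g'(t) = 0.6·157·t^-0.4. Setting 0.6·157·t^-0.4 = 157·t^0.6/(11.5+t) gives 0.6(11.5+t) = t, so 0.40·t = 0.6×11.5.
t* = 0.6×11.5/0.40 = 17.25 s.

17.2 s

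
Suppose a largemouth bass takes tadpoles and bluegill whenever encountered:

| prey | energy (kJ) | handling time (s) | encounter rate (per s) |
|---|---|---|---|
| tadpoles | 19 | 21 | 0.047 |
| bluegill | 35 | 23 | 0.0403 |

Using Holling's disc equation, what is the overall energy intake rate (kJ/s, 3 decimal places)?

0.791 kJ/s

Energy encountered per unit search time: 0.047×19 + 0.0403×35 = 2.304 kJ/s.
Handling time per unit search time: 0.047×21 + 0.0403×23 = 1.914.
Rate = 2.304/(1 + 1.914) = 0.7905 kJ/s.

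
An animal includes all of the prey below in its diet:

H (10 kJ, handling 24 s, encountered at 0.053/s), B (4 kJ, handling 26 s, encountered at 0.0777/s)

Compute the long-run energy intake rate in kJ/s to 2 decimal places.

Energy encountered per unit search time: 0.053×10 + 0.0777×4 = 0.8408 kJ/s.
Handling time per unit search time: 0.053×24 + 0.0777×26 = 3.292.
Rate = 0.8408/(1 + 3.292) = 0.1959 kJ/s.

0.20 kJ/s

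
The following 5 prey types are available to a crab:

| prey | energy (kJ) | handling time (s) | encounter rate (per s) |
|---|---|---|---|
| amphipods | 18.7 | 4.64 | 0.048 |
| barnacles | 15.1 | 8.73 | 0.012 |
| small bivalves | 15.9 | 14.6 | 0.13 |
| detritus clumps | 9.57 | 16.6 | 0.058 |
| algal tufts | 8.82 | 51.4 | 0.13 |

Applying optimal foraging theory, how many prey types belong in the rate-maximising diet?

3

E/h in descending order: amphipods 4.03, barnacles 1.73, small bivalves 1.09, detritus clumps 0.577, algal tufts 0.172 kJ/s. The optimal diet is the largest prefix of this list for which every included type satisfies E_i/h_i > R on the types above it.
Rate on top 1: 0.7341. barnacles: 1.73 > 0.7341 → include.
Rate on top 2: 0.8127. small bivalves: 1.09 > 0.8127 → include.
Rate on top 3: 0.9753. detritus clumps: 0.577 < 0.9753 → exclude; stop.
Optimal diet: amphipods, barnacles, small bivalves — 3 of 5 types.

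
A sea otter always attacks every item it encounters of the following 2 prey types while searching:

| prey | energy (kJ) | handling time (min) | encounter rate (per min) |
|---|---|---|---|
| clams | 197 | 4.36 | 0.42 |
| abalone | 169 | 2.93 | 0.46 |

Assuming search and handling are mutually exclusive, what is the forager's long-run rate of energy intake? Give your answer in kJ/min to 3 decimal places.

R = Σλ_iE_i / (1 + Σλ_ih_i)
Numerator: 0.42×197 + 0.46×169 = 160.5
Denominator: 1 + 0.42×4.36 + 0.46×2.93 = 4.179
R = 160.5/4.179 = 38.4 kJ/min

38.402 kJ/min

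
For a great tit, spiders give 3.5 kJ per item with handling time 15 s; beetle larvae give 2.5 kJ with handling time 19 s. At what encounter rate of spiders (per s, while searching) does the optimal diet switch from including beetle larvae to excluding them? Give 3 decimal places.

Drop beetle larvae once their profitability E₂/h₂ falls below the rate achievable on spiders alone: E₂/h₂ = λE₁/(1 + λh₁).
Solve for λ: λE₁h₂ = E₂(1 + λh₁) → λ(E₁h₂ − E₂h₁) = E₂ → λ = E₂/(E₁h₂ − E₂h₁).
λ = 2.5/(3.5×19 − 2.5×15) = 2.5/29 = 0.08621 per s.

0.086 per s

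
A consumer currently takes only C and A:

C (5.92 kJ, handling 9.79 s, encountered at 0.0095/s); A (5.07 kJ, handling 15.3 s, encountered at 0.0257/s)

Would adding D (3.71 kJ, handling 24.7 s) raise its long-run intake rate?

Yes

On C and A alone, R = ΣλE/(1+Σλh) = 0.1865/1.486 = 0.1255 kJ/s.
Profitability of D: 3.71/24.7 = 0.1502 kJ/s.
0.1502 > 0.1255, so adding D raises the average — include it.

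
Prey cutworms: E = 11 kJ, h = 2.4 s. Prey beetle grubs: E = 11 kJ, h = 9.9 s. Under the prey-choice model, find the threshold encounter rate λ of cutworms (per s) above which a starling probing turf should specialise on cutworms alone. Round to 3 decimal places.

The zero-one rule: include beetle grubs iff E₂/h₂ > λE₁/(1+λh₁). Equality gives the switch point.
λE₁h₂ = E₂ + λE₂h₁ ⇒ λ = E₂/(E₁h₂ − E₂h₁) = 11/(108.9 − 26.4) = 0.1333 per s.

0.133 per s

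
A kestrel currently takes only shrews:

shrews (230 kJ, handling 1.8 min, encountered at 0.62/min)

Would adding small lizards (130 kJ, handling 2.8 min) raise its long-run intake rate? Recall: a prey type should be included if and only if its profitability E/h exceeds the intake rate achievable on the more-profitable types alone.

No

On shrews alone, R = ΣλE/(1+Σλh) = 142.6/2.116 = 67.39 kJ/min.
small lizards: E/h = 130/2.8 = 46.43 kJ/min.
Since 46.43 < R, time spent handling small lizards is better spent searching.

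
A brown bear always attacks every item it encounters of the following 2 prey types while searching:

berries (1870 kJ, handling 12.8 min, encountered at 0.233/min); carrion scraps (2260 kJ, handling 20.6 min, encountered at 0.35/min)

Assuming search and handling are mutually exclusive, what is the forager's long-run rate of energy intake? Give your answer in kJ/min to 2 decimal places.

109.60 kJ/min

Energy encountered per unit search time: 0.233×1870 + 0.35×2260 = 1227 kJ/min.
Handling time per unit search time: 0.233×12.8 + 0.35×20.6 = 10.19.
Rate = 1227/(1 + 10.19) = 109.6 kJ/min.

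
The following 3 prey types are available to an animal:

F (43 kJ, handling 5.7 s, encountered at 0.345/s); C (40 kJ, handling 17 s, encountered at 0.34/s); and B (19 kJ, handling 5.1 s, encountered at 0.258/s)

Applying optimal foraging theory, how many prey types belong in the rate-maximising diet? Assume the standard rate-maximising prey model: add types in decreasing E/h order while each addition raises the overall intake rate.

Rank by E/h (kJ/s): F 7.54, B 3.73, C 2.35. Include each in turn until the next type's E/h falls below the running intake rate.
Rate on top 1: 5.001. B: 3.73 < 5.001 → exclude; stop.
Optimal diet: F — 1 of 3 types.

1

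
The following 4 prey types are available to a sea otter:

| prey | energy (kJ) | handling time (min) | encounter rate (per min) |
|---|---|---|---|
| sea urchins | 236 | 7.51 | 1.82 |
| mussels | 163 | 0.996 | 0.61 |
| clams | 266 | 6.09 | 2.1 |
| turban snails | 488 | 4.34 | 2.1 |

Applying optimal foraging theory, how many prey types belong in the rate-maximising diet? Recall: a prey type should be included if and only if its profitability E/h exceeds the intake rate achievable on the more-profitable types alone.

Profitabilities (E/h, kJ/min): mussels 164, turban snails 112, clams 43.7, sea urchins 31.4. Add prey in this order while the next type's profitability exceeds the intake rate on those already taken.
Rate on top 1: 61.85. turban snails: 112 > 61.85 → include.
Rate on top 2: 104.9. clams: 43.7 < 104.9 → exclude; stop.
Optimal diet: mussels, turban snails — 2 of 4 types.

2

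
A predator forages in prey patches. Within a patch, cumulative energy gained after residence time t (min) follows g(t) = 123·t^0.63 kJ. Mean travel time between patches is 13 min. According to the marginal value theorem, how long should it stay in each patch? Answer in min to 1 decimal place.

Maximise g(t)/(T+t): set derivative to zero → g'(t)(T+t) = g(t).
g'(t) = 0.63·123·t^-0.37. Setting 0.63·123·t^-0.37 = 123·t^0.63/(13+t) gives 0.63(13+t) = t, so 0.37·t = 0.63×13.
t* = 0.63×13/0.37 = 22.14 min.

22.1 min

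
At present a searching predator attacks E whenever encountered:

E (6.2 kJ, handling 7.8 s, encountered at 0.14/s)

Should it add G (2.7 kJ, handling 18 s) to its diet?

No

Current rate: (0.14×6.2)/(1 + 0.14×7.8) = 0.4149 kJ/s.
Profitability of G: 2.7/18 = 0.15 kJ/s.
0.15 < 0.4149, so adding G would lower the average — exclude it.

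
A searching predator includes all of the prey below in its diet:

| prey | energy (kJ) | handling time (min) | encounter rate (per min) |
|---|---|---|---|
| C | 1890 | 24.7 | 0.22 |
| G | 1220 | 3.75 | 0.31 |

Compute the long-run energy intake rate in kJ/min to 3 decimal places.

R = Σλ_iE_i / (1 + Σλ_ih_i)
Numerator: 0.22×1890 + 0.31×1220 = 794
Denominator: 1 + 0.22×24.7 + 0.31×3.75 = 7.597
R = 794/7.597 = 104.5 kJ/min

104.522 kJ/min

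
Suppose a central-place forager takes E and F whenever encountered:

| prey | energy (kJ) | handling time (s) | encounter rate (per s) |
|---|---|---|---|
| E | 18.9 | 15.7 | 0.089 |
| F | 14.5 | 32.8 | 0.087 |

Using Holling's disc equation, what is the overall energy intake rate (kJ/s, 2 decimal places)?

R = Σλ_iE_i / (1 + Σλ_ih_i)
Numerator: 0.089×18.9 + 0.087×14.5 = 2.944
Denominator: 1 + 0.089×15.7 + 0.087×32.8 = 5.251
R = 2.944/5.251 = 0.5606 kJ/s

0.56 kJ/s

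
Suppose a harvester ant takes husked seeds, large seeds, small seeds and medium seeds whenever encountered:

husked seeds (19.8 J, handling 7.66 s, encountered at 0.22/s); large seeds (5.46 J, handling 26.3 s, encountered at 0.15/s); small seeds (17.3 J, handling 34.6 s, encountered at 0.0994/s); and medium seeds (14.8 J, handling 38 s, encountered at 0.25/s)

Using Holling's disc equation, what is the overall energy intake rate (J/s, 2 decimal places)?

R = (0.22×19.8 + 0.15×5.46 + 0.0994×17.3 + 0.25×14.8) / (1 + 0.22×7.66 + 0.15×26.3 + 0.0994×34.6 + 0.25×38) = 10.59/19.57 = 0.5414 J/s.

0.54 J/s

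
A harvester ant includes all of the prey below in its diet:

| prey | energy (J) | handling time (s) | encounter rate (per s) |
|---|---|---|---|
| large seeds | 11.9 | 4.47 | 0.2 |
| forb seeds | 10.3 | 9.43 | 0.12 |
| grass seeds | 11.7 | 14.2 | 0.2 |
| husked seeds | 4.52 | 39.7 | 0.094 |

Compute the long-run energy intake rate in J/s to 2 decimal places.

R = (0.2×11.9 + 0.12×10.3 + 0.2×11.7 + 0.094×4.52) / (1 + 0.2×4.47 + 0.12×9.43 + 0.2×14.2 + 0.094×39.7) = 6.381/9.597 = 0.6649 J/s.

0.66 J/s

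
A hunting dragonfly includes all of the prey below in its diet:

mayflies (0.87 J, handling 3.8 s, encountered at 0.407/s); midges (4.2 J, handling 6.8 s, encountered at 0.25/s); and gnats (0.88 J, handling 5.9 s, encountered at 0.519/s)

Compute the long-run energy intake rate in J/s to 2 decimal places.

0.25 J/s

R = Σλ_iE_i / (1 + Σλ_ih_i)
Numerator: 0.407×0.87 + 0.25×4.2 + 0.519×0.88 = 1.861
Denominator: 1 + 0.407×3.8 + 0.25×6.8 + 0.519×5.9 = 7.309
R = 1.861/7.309 = 0.2546 J/s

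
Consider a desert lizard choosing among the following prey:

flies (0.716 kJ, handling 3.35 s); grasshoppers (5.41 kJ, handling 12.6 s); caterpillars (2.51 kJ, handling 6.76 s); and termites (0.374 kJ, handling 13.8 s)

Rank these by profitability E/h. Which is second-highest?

In descending order of E/h:
grasshoppers: 5.41/12.6 = 0.429 kJ/s
caterpillars: 2.51/6.76 = 0.371 kJ/s
flies: 0.716/3.35 = 0.214 kJ/s
termites: 0.374/13.8 = 0.0271 kJ/s

caterpillars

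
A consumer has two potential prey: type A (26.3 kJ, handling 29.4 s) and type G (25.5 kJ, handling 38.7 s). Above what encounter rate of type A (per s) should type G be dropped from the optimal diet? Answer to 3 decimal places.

The zero-one rule: include type G iff E₂/h₂ > λE₁/(1+λh₁). Equality gives the switch point.
λE₁h₂ = E₂ + λE₂h₁ ⇒ λ = E₂/(E₁h₂ − E₂h₁) = 25.5/(1018 − 749.7) = 0.09511 per s.

0.095 per s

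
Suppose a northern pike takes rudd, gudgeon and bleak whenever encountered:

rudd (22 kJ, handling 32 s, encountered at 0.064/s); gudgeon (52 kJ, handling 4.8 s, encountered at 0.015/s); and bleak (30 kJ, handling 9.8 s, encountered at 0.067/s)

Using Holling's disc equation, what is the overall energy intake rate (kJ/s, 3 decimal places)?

R = Σλ_iE_i / (1 + Σλ_ih_i)
Numerator: 0.064×22 + 0.015×52 + 0.067×30 = 4.198
Denominator: 1 + 0.064×32 + 0.015×4.8 + 0.067×9.8 = 3.777
R = 4.198/3.777 = 1.112 kJ/s

1.112 kJ/s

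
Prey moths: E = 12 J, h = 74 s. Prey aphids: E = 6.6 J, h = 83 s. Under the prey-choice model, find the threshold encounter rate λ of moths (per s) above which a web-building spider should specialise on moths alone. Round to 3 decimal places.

0.013 per s

The zero-one rule: include aphids iff E₂/h₂ > λE₁/(1+λh₁). Equality gives the switch point.
λE₁h₂ = E₂ + λE₂h₁ ⇒ λ = E₂/(E₁h₂ − E₂h₁) = 6.6/(996 − 488.4) = 0.013 per s.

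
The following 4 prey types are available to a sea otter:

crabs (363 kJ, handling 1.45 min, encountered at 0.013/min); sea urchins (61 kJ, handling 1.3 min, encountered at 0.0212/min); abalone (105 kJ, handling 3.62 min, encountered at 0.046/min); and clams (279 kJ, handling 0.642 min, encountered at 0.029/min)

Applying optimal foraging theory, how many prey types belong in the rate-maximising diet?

4

E/h in descending order: clams 435, crabs 250, sea urchins 46.9, abalone 29 kJ/min. The optimal diet is the largest prefix of this list for which every included type satisfies E_i/h_i > R on the types above it.
Rate on top 1: 7.943. crabs: 250 > 7.943 → include.
Rate on top 2: 12.35. sea urchins: 46.9 > 12.35 → include.
Rate on top 3: 13.24. abalone: 29 > 13.24 → include.
Optimal diet: clams, crabs, sea urchins, abalone — 4 of 4 types.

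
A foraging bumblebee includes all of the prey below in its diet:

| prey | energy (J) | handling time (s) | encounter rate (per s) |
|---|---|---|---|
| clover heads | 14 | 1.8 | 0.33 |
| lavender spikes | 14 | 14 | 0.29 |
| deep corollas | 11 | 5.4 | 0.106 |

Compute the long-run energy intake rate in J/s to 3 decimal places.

1.581 J/s

R = Σλ_iE_i / (1 + Σλ_ih_i)
Numerator: 0.33×14 + 0.29×14 + 0.106×11 = 9.846
Denominator: 1 + 0.33×1.8 + 0.29×14 + 0.106×5.4 = 6.226
R = 9.846/6.226 = 1.581 J/s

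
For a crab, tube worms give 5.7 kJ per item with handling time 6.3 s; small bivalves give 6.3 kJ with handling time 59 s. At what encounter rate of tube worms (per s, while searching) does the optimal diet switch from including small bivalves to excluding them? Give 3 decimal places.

The zero-one rule: include small bivalves iff E₂/h₂ > λE₁/(1+λh₁). Equality gives the switch point.
λE₁h₂ = E₂ + λE₂h₁ ⇒ λ = E₂/(E₁h₂ − E₂h₁) = 6.3/(336.3 − 39.69) = 0.02124 per s.

0.021 per s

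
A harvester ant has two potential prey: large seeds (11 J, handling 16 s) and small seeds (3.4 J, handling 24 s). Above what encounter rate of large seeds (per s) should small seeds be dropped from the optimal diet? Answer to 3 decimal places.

Drop small seeds once their profitability E₂/h₂ falls below the rate achievable on large seeds alone: E₂/h₂ = λE₁/(1 + λh₁).
Solve for λ: λE₁h₂ = E₂(1 + λh₁) → λ(E₁h₂ − E₂h₁) = E₂ → λ = E₂/(E₁h₂ − E₂h₁).
λ = 3.4/(11×24 − 3.4×16) = 3.4/209.6 = 0.01622 per s.

0.016 per s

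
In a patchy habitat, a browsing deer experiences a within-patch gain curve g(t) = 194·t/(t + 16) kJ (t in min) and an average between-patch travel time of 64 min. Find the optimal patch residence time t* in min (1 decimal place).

Optimal t* satisfies g'(t*) = g(t*)/(T + t*).
g'(t) = 194·16/(t + 16)². Setting 194·16/(t+16)² = 194t/[(t+16)(64+t)] gives 16(64+t) = t(t+16), so t² = 16×64 = 1024.
t* = √1024 = 32 min.

32.0 min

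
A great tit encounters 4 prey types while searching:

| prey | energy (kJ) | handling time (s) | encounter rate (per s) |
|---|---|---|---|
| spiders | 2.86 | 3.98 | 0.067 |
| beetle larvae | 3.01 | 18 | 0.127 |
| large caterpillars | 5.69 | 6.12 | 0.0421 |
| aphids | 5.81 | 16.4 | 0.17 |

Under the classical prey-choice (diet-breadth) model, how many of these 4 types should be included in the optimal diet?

E/h in descending order: large caterpillars 0.93, spiders 0.719, aphids 0.354, beetle larvae 0.167 kJ/s. The optimal diet is the largest prefix of this list for which every included type satisfies E_i/h_i > R on the types above it.
Rate on top 1: 0.1905. spiders: 0.719 > 0.1905 → include.
Rate on top 2: 0.2829. aphids: 0.354 > 0.2829 → include.
Rate on top 3: 0.329. beetle larvae: 0.167 < 0.329 → exclude; stop.
Optimal diet: large caterpillars, spiders, aphids — 3 of 4 types.

3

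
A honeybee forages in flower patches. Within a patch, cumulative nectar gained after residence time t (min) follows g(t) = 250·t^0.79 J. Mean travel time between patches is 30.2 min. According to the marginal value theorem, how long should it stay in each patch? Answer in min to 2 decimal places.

Optimal t* satisfies g'(t*) = g(t*)/(T + t*).
g'(t) = 0.79·250·t^-0.21. Setting 0.79·250·t^-0.21 = 250·t^0.79/(30.2+t) gives 0.79(30.2+t) = t, so 0.21·t = 0.79×30.2.
t* = 0.79×30.2/0.21 = 113.6 min.

113.61 min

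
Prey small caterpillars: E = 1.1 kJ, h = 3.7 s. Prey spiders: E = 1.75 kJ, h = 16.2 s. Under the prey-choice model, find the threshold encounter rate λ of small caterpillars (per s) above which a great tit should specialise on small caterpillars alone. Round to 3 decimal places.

0.154 per s

Drop spiders once their profitability E₂/h₂ falls below the rate achievable on small caterpillars alone: E₂/h₂ = λE₁/(1 + λh₁).
Solve for λ: λE₁h₂ = E₂(1 + λh₁) → λ(E₁h₂ − E₂h₁) = E₂ → λ = E₂/(E₁h₂ − E₂h₁).
λ = 1.75/(1.1×16.2 − 1.75×3.7) = 1.75/11.34 = 0.1543 per s.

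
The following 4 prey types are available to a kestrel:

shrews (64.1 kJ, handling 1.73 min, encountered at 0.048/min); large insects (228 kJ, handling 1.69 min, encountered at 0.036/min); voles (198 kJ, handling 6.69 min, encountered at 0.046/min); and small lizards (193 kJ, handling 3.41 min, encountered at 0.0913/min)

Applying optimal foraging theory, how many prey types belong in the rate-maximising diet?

E/h in descending order: large insects 135, small lizards 56.6, shrews 37.1, voles 29.6 kJ/min. The optimal diet is the largest prefix of this list for which every included type satisfies E_i/h_i > R on the types above it.
Rate on top 1: 7.737. small lizards: 56.6 > 7.737 → include.
Rate on top 2: 18.82. shrews: 37.1 > 18.82 → include.
Rate on top 3: 19.86. voles: 29.6 > 19.86 → include.
Optimal diet: large insects, small lizards, shrews, voles — 4 of 4 types.

4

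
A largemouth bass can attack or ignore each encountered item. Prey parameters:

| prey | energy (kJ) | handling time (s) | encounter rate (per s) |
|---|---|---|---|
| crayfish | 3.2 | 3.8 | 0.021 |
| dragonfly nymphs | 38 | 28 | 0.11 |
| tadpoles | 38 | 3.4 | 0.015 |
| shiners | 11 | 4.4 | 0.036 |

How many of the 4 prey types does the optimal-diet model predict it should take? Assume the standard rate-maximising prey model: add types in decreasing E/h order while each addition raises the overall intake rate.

3

Profitabilities (E/h, kJ/s): tadpoles 11.2, shiners 2.5, dragonfly nymphs 1.36, crayfish 0.842. Add prey in this order while the next type's profitability exceeds the intake rate on those already taken.
Rate on top 1: 0.5423. shiners: 2.5 > 0.5423 → include.
Rate on top 2: 0.7987. dragonfly nymphs: 1.36 > 0.7987 → include.
Rate on top 3: 1.2. crayfish: 0.842 < 1.2 → exclude; stop.
Optimal diet: tadpoles, shiners, dragonfly nymphs — 3 of 4 types.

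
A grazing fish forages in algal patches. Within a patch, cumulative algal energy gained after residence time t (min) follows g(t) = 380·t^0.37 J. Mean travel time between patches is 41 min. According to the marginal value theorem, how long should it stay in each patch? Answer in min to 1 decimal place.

Optimal t* satisfies g'(t*) = g(t*)/(T + t*).
g'(t) = 0.37·380·t^-0.63. Setting 0.37·380·t^-0.63 = 380·t^0.37/(41+t) gives 0.37(41+t) = t, so 0.63·t = 0.37×41.
t* = 0.37×41/0.63 = 24.08 min.

24.1 min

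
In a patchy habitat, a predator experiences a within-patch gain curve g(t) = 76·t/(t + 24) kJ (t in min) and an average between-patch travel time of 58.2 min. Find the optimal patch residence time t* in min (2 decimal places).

37.37 min

By the marginal value theorem, leave when the instantaneous gain rate g'(t) equals the habitat-wide average g(t)/(T + t).
g'(t) = 76·24/(t + 24)². Setting 76·24/(t+24)² = 76t/[(t+24)(58.2+t)] gives 24(58.2+t) = t(t+24), so t² = 24×58.2 = 1397.
t* = √1397 = 37.37 min.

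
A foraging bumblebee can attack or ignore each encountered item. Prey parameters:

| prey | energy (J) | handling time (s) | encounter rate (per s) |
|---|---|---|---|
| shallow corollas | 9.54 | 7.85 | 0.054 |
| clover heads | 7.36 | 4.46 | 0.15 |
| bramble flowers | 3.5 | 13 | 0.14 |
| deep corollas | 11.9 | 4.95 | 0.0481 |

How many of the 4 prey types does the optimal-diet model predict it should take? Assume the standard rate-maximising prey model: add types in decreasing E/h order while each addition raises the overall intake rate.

3

E/h in descending order: deep corollas 2.4, clover heads 1.65, shallow corollas 1.22, bramble flowers 0.269 J/s. The optimal diet is the largest prefix of this list for which every included type satisfies E_i/h_i > R on the types above it.
Rate on top 1: 0.4623. clover heads: 1.65 > 0.4623 → include.
Rate on top 2: 0.879. shallow corollas: 1.22 > 0.879 → include.
Rate on top 3: 0.9402. bramble flowers: 0.269 < 0.9402 → exclude; stop.
Optimal diet: deep corollas, clover heads, shallow corollas — 3 of 4 types.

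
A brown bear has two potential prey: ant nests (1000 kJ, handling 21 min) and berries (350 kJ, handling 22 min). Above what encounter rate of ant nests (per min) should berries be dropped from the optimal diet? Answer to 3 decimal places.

Drop berries once their profitability E₂/h₂ falls below the rate achievable on ant nests alone: E₂/h₂ = λE₁/(1 + λh₁).
Solve for λ: λE₁h₂ = E₂(1 + λh₁) → λ(E₁h₂ − E₂h₁) = E₂ → λ = E₂/(E₁h₂ − E₂h₁).
λ = 350/(1000×22 − 350×21) = 350/1.465e+04 = 0.02389 per min.

0.024 per min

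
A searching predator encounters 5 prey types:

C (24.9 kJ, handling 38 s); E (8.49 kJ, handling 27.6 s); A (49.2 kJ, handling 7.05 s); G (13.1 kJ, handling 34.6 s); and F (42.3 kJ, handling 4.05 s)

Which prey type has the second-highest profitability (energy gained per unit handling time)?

A

Profitability E/h (kJ/s): C = 24.9/38 = 0.655, E = 8.49/27.6 = 0.308, A = 49.2/7.05 = 6.98, G = 13.1/34.6 = 0.379, F = 42.3/4.05 = 10.4.
Ranked: F > A > C > G > E.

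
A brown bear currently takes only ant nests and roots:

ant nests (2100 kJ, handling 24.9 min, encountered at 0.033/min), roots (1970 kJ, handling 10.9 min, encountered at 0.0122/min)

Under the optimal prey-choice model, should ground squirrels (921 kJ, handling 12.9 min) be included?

On ant nests and roots alone, R = ΣλE/(1+Σλh) = 93.33/1.955 = 47.75 kJ/min.
ground squirrels: E/h = 921/12.9 = 71.4 kJ/min.
71.4 > 47.75, so adding ground squirrels raises the average — include it.

Yes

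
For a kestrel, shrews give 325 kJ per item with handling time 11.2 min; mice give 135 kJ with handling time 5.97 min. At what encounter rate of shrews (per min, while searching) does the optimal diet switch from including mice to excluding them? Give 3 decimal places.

Drop mice once their profitability E₂/h₂ falls below the rate achievable on shrews alone: E₂/h₂ = λE₁/(1 + λh₁).
Solve for λ: λE₁h₂ = E₂(1 + λh₁) → λ(E₁h₂ − E₂h₁) = E₂ → λ = E₂/(E₁h₂ − E₂h₁).
λ = 135/(325×5.97 − 135×11.2) = 135/428.2 = 0.3152 per min.

0.315 per min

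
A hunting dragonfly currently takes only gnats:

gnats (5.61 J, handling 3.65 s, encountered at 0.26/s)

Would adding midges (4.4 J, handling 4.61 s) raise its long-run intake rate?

Yes

Intake rate on the current diet: R = (0.26×5.61) / (1 + 0.26×3.65) = 1.459/1.949 = 0.7484 J/s.
Profitability of midges: 4.4/4.61 = 0.9544 J/s.
0.9544 > 0.7484, so adding midges raises the average — include it.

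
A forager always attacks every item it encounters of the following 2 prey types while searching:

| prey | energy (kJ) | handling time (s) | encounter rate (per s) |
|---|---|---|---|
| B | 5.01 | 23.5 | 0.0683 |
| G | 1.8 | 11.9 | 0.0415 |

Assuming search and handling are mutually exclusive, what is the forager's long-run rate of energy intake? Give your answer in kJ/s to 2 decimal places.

R = Σλ_iE_i / (1 + Σλ_ih_i)
Numerator: 0.0683×5.01 + 0.0415×1.8 = 0.4169
Denominator: 1 + 0.0683×23.5 + 0.0415×11.9 = 3.099
R = 0.4169/3.099 = 0.1345 kJ/s

0.13 kJ/s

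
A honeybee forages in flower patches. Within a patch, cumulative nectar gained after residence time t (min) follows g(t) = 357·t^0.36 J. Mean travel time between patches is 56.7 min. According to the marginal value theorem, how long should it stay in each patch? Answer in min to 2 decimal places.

31.89 min

Optimal t* satisfies g'(t*) = g(t*)/(T + t*).
g'(t) = 0.36·357·t^-0.64. Setting 0.36·357·t^-0.64 = 357·t^0.36/(56.7+t) gives 0.36(56.7+t) = t, so 0.64·t = 0.36×56.7.
t* = 0.36×56.7/0.64 = 31.89 min.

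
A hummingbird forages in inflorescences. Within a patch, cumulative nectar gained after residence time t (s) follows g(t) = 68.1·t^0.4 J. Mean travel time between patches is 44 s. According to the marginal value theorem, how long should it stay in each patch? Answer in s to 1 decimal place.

Maximise g(t)/(T+t): set derivative to zero → g'(t)(T+t) = g(t).
g'(t) = 0.4·68.1·t^-0.6. Setting 0.4·68.1·t^-0.6 = 68.1·t^0.4/(44+t) gives 0.4(44+t) = t, so 0.60·t = 0.4×44.
t* = 0.4×44/0.60 = 29.33 s.

29.3 s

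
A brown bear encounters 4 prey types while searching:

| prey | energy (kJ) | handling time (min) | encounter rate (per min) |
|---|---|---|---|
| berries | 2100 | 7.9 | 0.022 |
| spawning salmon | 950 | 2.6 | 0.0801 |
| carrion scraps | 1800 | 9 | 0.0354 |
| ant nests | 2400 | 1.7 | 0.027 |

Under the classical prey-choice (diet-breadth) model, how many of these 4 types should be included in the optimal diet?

Rank by E/h (kJ/min): ant nests 1.41e+03, spawning salmon 365, berries 266, carrion scraps 200. Include each in turn until the next type's E/h falls below the running intake rate.
Rate on top 1: 61.96. spawning salmon: 365 > 61.96 → include.
Rate on top 2: 112.3. berries: 266 > 112.3 → include.
Rate on top 3: 131. carrion scraps: 200 > 131 → include.
Optimal diet: ant nests, spawning salmon, berries, carrion scraps — 4 of 4 types.

4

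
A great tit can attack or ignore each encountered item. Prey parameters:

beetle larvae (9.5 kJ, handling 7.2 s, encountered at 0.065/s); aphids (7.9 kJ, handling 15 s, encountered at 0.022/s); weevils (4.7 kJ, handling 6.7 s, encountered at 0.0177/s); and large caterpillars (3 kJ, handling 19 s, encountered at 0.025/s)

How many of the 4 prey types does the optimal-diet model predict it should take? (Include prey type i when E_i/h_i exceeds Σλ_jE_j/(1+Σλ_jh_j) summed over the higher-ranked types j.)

E/h in descending order: beetle larvae 1.32, weevils 0.701, aphids 0.527, large caterpillars 0.158 kJ/s. The optimal diet is the largest prefix of this list for which every included type satisfies E_i/h_i > R on the types above it.
Rate on top 1: 0.4206. weevils: 0.701 > 0.4206 → include.
Rate on top 2: 0.4416. aphids: 0.527 > 0.4416 → include.
Rate on top 3: 0.4563. large caterpillars: 0.158 < 0.4563 → exclude; stop.
Optimal diet: beetle larvae, weevils, aphids — 3 of 4 types.

3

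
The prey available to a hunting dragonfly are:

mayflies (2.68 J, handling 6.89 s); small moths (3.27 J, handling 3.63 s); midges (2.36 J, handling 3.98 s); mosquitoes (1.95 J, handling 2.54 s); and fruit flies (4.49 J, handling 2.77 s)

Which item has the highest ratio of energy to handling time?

fruit flies

In descending order of E/h:
fruit flies: 4.49/2.77 = 1.62 J/s
small moths: 3.27/3.63 = 0.901 J/s
mosquitoes: 1.95/2.54 = 0.768 J/s
midges: 2.36/3.98 = 0.593 J/s
mayflies: 2.68/6.89 = 0.389 J/s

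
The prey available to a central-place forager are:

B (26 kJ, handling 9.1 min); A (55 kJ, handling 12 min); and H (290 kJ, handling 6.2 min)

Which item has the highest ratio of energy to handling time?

In descending order of E/h:
H: 290/6.2 = 46.8 kJ/min
A: 55/12 = 4.58 kJ/min
B: 26/9.1 = 2.86 kJ/min

H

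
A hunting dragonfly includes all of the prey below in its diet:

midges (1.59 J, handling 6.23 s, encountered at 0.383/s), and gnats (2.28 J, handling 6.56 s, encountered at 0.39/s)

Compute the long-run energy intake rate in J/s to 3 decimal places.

0.252 J/s

R = Σλ_iE_i / (1 + Σλ_ih_i)
Numerator: 0.383×1.59 + 0.39×2.28 = 1.498
Denominator: 1 + 0.383×6.23 + 0.39×6.56 = 5.944
R = 1.498/5.944 = 0.252 J/s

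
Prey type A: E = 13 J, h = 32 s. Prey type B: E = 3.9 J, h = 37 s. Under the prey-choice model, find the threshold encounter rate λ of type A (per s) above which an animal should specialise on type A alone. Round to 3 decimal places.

0.011 per s

Drop type B once their profitability E₂/h₂ falls below the rate achievable on type A alone: E₂/h₂ = λE₁/(1 + λh₁).
Solve for λ: λE₁h₂ = E₂(1 + λh₁) → λ(E₁h₂ − E₂h₁) = E₂ → λ = E₂/(E₁h₂ − E₂h₁).
λ = 3.9/(13×37 − 3.9×32) = 3.9/356.2 = 0.01095 per s.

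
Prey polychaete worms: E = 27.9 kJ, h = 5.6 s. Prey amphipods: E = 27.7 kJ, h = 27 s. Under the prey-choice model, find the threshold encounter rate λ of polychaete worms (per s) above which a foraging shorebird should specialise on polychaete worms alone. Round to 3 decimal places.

0.046 per s

At the threshold, the rate on polychaete worms alone equals the profitability of amphipods: λ·27.9/(1 + λ·5.6) = 27.7/27 = 1.026.
Rearranging, λ(27.9 − 1.026×5.6) = 1.026, so λ = 1.026/22.15 = 0.04631 per s.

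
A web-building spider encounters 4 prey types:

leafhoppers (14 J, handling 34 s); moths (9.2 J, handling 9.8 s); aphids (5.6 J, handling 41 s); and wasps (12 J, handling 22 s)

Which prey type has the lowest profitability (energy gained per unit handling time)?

In descending order of E/h:
moths: 9.2/9.8 = 0.939 J/s
wasps: 12/22 = 0.545 J/s
leafhoppers: 14/34 = 0.412 J/s
aphids: 5.6/41 = 0.137 J/s

aphids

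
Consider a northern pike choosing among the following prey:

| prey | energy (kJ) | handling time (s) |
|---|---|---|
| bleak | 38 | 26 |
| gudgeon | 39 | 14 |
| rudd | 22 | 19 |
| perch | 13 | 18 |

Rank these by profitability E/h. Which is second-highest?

bleak

Profitability E/h (kJ/s): bleak = 38/26 = 1.46, gudgeon = 39/14 = 2.79, rudd = 22/19 = 1.16, perch = 13/18 = 0.722.
Ranked: gudgeon > bleak > rudd > perch.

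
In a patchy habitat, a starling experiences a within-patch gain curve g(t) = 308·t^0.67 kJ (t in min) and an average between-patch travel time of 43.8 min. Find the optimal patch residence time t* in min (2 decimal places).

Maximise g(t)/(T+t): set derivative to zero → g'(t)(T+t) = g(t).
g'(t) = 0.67·308·t^-0.33. Setting 0.67·308·t^-0.33 = 308·t^0.67/(43.8+t) gives 0.67(43.8+t) = t, so 0.33·t = 0.67×43.8.
t* = 0.67×43.8/0.33 = 88.93 min.

88.93 min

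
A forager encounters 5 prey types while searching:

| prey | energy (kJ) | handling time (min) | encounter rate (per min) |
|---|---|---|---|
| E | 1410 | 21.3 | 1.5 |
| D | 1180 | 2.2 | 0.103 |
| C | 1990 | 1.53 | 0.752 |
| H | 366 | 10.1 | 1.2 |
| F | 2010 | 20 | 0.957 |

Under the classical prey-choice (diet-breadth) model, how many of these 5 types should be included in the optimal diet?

Rank by E/h (kJ/min): C 1.3e+03, D 536, F 100, E 66.2, H 36.2. Include each in turn until the next type's E/h falls below the running intake rate.
Rate on top 1: 695.9. D: 536 < 695.9 → exclude; stop.
Optimal diet: C — 1 of 5 types.

1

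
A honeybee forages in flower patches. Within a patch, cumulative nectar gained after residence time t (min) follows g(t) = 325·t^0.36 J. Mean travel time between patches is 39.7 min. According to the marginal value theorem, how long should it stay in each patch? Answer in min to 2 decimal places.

By the marginal value theorem, leave when the instantaneous gain rate g'(t) equals the habitat-wide average g(t)/(T + t).
g'(t) = 0.36·325·t^-0.64. Setting 0.36·325·t^-0.64 = 325·t^0.36/(39.7+t) gives 0.36(39.7+t) = t, so 0.64·t = 0.36×39.7.
t* = 0.36×39.7/0.64 = 22.33 min.

22.33 min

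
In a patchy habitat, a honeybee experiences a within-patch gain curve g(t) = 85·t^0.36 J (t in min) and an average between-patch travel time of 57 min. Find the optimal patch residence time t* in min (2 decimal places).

Optimal t* satisfies g'(t*) = g(t*)/(T + t*).
g'(t) = 0.36·85·t^-0.64. Setting 0.36·85·t^-0.64 = 85·t^0.36/(57+t) gives 0.36(57+t) = t, so 0.64·t = 0.36×57.
t* = 0.36×57/0.64 = 32.06 min.

32.06 min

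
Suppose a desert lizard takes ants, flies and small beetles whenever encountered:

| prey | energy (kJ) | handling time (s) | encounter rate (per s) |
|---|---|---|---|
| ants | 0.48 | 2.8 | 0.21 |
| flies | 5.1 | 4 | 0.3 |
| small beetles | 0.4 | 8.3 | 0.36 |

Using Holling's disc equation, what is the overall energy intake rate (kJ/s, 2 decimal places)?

0.31 kJ/s

R = (0.21×0.48 + 0.3×5.1 + 0.36×0.4) / (1 + 0.21×2.8 + 0.3×4 + 0.36×8.3) = 1.775/5.776 = 0.3073 kJ/s.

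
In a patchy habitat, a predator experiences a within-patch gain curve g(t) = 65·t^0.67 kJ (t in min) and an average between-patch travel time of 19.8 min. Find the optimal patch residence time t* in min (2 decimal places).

40.20 min

Optimal t* satisfies g'(t*) = g(t*)/(T + t*).
g'(t) = 0.67·65·t^-0.33. Setting 0.67·65·t^-0.33 = 65·t^0.67/(19.8+t) gives 0.67(19.8+t) = t, so 0.33·t = 0.67×19.8.
t* = 0.67×19.8/0.33 = 40.2 min.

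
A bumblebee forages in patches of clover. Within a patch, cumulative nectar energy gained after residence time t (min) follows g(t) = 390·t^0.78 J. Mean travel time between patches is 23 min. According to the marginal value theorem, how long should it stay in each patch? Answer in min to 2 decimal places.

81.55 min

Maximise g(t)/(T+t): set derivative to zero → g'(t)(T+t) = g(t).
g'(t) = 0.78·390·t^-0.22. Setting 0.78·390·t^-0.22 = 390·t^0.78/(23+t) gives 0.78(23+t) = t, so 0.22·t = 0.78×23.
t* = 0.78×23/0.22 = 81.55 min.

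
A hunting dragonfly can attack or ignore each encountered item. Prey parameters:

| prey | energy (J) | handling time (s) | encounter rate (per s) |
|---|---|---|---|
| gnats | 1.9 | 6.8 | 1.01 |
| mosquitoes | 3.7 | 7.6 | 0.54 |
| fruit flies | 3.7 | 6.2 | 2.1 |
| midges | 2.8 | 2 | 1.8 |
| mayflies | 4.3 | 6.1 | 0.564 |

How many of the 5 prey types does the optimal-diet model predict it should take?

1

Profitabilities (E/h, J/s): midges 1.4, mayflies 0.705, fruit flies 0.597, mosquitoes 0.487, gnats 0.279. Add prey in this order while the next type's profitability exceeds the intake rate on those already taken.
Rate on top 1: 1.096. mayflies: 0.705 < 1.096 → exclude; stop.
Optimal diet: midges — 1 of 5 types.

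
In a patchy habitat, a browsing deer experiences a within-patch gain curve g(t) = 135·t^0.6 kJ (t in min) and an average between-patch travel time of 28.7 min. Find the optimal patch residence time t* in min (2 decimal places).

By the marginal value theorem, leave when the instantaneous gain rate g'(t) equals the habitat-wide average g(t)/(T + t).
g'(t) = 0.6·135·t^-0.4. Setting 0.6·135·t^-0.4 = 135·t^0.6/(28.7+t) gives 0.6(28.7+t) = t, so 0.40·t = 0.6×28.7.
t* = 0.6×28.7/0.40 = 43.05 min.

43.05 min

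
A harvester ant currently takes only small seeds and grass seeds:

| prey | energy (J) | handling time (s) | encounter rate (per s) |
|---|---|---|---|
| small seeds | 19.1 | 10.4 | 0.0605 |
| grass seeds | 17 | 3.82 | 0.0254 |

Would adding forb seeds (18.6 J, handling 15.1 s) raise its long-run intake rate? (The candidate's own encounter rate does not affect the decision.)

Yes

Current rate: (0.0605×19.1 + 0.0254×17)/(1 + 0.0605×10.4 + 0.0254×3.82) = 0.9195 J/s.
forb seeds: E/h = 18.6/15.1 = 1.232 J/s.
Since 1.232 > R, including forb seeds increases the long-run rate.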